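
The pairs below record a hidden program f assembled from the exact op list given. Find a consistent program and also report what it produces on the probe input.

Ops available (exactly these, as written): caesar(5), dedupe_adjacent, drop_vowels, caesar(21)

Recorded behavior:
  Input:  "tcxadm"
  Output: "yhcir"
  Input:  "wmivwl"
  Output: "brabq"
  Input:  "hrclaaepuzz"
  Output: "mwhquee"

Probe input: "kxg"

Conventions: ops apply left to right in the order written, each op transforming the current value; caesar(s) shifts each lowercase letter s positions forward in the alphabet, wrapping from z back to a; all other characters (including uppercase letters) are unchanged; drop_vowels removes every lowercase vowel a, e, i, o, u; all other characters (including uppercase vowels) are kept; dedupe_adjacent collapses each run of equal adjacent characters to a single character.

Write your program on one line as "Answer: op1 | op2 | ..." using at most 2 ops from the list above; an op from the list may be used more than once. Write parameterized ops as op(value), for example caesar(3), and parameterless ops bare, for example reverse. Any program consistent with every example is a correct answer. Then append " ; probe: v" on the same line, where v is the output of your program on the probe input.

drop_vowels | caesar(5) ; probe: "pcl"

Check, running the answer program on each example:
  "tcxadm" -> "tcxdm" -> "yhcir"
  "wmivwl" -> "wmvwl" -> "brabq"
  "hrclaaepuzz" -> "hrclpzz" -> "mwhquee"
  probe: "kxg" -> "kxg" -> "pcl"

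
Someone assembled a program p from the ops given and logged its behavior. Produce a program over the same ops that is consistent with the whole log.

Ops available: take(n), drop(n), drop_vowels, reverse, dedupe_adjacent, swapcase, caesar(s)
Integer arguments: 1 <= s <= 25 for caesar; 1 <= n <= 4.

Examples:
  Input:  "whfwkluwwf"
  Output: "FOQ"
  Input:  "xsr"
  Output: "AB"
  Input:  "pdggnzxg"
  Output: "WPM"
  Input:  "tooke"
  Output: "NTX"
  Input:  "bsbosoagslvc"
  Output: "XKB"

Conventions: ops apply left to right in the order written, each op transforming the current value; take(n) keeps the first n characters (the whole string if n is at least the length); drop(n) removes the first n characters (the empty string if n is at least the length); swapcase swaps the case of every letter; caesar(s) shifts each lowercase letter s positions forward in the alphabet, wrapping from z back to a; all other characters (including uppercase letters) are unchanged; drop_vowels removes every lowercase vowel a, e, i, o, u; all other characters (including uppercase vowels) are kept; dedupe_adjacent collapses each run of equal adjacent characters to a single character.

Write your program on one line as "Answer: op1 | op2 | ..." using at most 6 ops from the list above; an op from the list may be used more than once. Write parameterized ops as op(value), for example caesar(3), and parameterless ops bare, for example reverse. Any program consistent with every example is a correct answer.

dedupe_adjacent | caesar(9) | swapcase | take(4) | drop(1) | reverse

Check, running the answer program on each example:
  "whfwkluwwf" -> "whfwkluwf" -> "fqoftudfo" -> "FQOFTUDFO" -> "FQOF" -> "QOF" -> "FOQ"
  "xsr" -> "xsr" -> "gba" -> "GBA" -> "GBA" -> "BA" -> "AB"
  "pdggnzxg" -> "pdgnzxg" -> "ympwigp" -> "YMPWIGP" -> "YMPW" -> "MPW" -> "WPM"
  "tooke" -> "toke" -> "cxtn" -> "CXTN" -> "CXTN" -> "XTN" -> "NTX"
  "bsbosoagslvc" -> "bsbosoagslvc" -> "kbkxbxjpbuel" -> "KBKXBXJPBUEL" -> "KBKX" -> "BKX" -> "XKB"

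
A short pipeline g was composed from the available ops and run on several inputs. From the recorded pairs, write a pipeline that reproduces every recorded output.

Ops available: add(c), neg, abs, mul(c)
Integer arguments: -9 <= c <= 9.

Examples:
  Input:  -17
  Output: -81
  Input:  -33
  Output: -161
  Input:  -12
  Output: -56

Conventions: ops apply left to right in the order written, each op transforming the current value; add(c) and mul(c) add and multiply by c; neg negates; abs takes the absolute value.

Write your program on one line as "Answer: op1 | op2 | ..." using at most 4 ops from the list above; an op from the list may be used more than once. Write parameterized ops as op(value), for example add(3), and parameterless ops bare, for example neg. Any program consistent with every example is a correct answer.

mul(-5) | neg | add(4)

Check, running the answer program on each example:
  -17 -> 85 -> -85 -> -81
  -33 -> 165 -> -165 -> -161
  -12 -> 60 -> -60 -> -56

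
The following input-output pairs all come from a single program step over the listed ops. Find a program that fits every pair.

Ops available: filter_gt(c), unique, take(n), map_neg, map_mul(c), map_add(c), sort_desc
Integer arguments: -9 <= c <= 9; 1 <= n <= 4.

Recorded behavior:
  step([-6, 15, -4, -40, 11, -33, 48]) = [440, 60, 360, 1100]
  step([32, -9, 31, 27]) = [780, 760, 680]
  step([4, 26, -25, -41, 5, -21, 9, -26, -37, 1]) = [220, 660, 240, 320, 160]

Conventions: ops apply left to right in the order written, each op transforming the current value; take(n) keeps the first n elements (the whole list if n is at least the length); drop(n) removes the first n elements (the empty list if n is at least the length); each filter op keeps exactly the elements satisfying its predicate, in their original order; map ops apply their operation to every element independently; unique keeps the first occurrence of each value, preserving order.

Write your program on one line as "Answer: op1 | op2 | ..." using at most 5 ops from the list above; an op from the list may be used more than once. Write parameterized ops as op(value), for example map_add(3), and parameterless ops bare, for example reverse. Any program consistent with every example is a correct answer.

map_add(7) | filter_gt(2) | map_mul(5) | map_mul(4)

Check, running the answer program on each example:
  [-6, 15, -4, -40, 11, -33, 48] -> [1, 22, 3, -33, 18, -26, 55] -> [22, 3, 18, 55] -> [110, 15, 90, 275] -> [440, 60, 360, 1100]
  [32, -9, 31, 27] -> [39, -2, 38, 34] -> [39, 38, 34] -> [195, 190, 170] -> [780, 760, 680]
  [4, 26, -25, -41, 5, -21, 9, -26, -37, 1] -> [11, 33, -18, -34, 12, -14, 16, -19, -30, 8] -> [11, 33, 12, 16, 8] -> [55, 165, 60, 80, 40] -> [220, 660, 240, 320, 160]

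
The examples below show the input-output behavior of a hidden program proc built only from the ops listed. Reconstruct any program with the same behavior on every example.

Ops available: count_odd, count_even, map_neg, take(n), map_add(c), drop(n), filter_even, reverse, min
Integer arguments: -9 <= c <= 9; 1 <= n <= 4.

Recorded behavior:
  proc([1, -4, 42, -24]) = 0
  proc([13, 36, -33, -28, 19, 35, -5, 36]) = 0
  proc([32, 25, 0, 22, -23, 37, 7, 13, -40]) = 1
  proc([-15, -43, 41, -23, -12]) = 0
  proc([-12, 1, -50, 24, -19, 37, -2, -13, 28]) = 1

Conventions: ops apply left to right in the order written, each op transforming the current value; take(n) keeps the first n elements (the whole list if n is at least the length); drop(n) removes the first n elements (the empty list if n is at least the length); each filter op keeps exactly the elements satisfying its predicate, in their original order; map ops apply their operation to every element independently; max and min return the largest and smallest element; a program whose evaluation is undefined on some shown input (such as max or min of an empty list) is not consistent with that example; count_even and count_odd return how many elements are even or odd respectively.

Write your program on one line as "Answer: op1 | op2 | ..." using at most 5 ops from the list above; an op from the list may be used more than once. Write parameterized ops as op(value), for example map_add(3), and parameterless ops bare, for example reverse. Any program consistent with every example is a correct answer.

drop(2) | drop(3) | drop(2) | count_odd

Check, running the answer program on each example:
  [1, -4, 42, -24] -> [42, -24] -> [] -> [] -> 0
  [13, 36, -33, -28, 19, 35, -5, 36] -> [-33, -28, 19, 35, -5, 36] -> [35, -5, 36] -> [36] -> 0
  [32, 25, 0, 22, -23, 37, 7, 13, -40] -> [0, 22, -23, 37, 7, 13, -40] -> [37, 7, 13, -40] -> [13, -40] -> 1
  [-15, -43, 41, -23, -12] -> [41, -23, -12] -> [] -> [] -> 0
  [-12, 1, -50, 24, -19, 37, -2, -13, 28] -> [-50, 24, -19, 37, -2, -13, 28] -> [37, -2, -13, 28] -> [-13, 28] -> 1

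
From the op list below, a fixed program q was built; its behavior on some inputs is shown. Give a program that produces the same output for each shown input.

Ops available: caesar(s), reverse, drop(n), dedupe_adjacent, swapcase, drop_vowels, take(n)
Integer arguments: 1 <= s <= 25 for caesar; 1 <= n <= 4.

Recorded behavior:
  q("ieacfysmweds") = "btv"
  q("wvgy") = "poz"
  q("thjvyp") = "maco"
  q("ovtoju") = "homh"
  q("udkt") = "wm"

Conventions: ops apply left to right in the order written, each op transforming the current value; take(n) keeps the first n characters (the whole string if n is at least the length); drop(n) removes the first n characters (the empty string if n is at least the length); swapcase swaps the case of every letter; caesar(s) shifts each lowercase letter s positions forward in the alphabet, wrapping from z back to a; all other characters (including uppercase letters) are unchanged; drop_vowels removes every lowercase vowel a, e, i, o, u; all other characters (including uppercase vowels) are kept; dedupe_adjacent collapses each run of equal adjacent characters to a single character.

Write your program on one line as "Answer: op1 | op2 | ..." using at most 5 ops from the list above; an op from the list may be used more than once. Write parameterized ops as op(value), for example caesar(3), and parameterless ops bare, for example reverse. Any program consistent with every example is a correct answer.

caesar(10) | take(4) | drop_vowels | caesar(9)

Check, running the answer program on each example:
  "ieacfysmweds" -> "sokmpicwgonc" -> "sokm" -> "skm" -> "btv"
  "wvgy" -> "gfqi" -> "gfqi" -> "gfq" -> "poz"
  "thjvyp" -> "drtfiz" -> "drtf" -> "drtf" -> "maco"
  "ovtoju" -> "yfdyte" -> "yfdy" -> "yfdy" -> "homh"
  "udkt" -> "enud" -> "enud" -> "nd" -> "wm"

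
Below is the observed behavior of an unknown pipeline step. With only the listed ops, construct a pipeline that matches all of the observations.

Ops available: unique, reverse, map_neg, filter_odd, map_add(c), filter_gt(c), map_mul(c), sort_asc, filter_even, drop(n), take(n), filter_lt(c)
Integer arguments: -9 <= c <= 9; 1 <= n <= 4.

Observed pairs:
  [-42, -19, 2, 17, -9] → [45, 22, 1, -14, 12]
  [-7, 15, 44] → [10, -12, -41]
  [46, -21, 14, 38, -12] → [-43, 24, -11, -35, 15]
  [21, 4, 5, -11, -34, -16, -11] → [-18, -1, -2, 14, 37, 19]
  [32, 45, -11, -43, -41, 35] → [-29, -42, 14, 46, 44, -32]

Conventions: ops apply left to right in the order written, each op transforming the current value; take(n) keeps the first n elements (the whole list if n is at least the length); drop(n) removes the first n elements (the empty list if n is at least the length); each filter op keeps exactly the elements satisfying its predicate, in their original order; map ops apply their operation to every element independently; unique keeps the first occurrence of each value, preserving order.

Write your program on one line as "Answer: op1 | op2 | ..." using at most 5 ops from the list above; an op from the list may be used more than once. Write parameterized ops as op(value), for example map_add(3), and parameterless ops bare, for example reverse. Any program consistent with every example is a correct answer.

map_neg | reverse | map_add(3) | reverse | unique

Check, running the answer program on each example:
  [-42, -19, 2, 17, -9] -> [42, 19, -2, -17, 9] -> [9, -17, -2, 19, 42] -> [12, -14, 1, 22, 45] -> [45, 22, 1, -14, 12] -> [45, 22, 1, -14, 12]
  [-7, 15, 44] -> [7, -15, -44] -> [-44, -15, 7] -> [-41, -12, 10] -> [10, -12, -41] -> [10, -12, -41]
  [46, -21, 14, 38, -12] -> [-46, 21, -14, -38, 12] -> [12, -38, -14, 21, -46] -> [15, -35, -11, 24, -43] -> [-43, 24, -11, -35, 15] -> [-43, 24, -11, -35, 15]
  [21, 4, 5, -11, -34, -16, -11] -> [-21, -4, -5, 11, 34, 16, 11] -> [11, 16, 34, 11, -5, -4, -21] -> [14, 19, 37, 14, -2, -1, -18] -> [-18, -1, -2, 14, 37, 19, 14] -> [-18, -1, -2, 14, 37, 19]
  [32, 45, -11, -43, -41, 35] -> [-32, -45, 11, 43, 41, -35] -> [-35, 41, 43, 11, -45, -32] -> [-32, 44, 46, 14, -42, -29] -> [-29, -42, 14, 46, 44, -32] -> [-29, -42, 14, 46, 44, -32]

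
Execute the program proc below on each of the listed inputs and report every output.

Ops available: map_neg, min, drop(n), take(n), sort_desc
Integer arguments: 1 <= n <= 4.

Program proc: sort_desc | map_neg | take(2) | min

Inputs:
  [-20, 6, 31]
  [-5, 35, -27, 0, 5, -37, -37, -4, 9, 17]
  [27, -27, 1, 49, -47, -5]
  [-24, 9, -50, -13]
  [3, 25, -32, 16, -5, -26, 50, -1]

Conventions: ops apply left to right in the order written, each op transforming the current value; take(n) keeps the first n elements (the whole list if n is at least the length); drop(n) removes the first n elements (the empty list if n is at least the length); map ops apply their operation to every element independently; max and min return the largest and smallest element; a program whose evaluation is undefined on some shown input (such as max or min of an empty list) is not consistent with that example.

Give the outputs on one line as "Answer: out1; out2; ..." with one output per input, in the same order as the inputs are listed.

Execution, op by op:
  [-20, 6, 31] -> [31, 6, -20] -> [-31, -6, 20] -> [-31, -6] -> -31
  [-5, 35, -27, 0, 5, -37, -37, -4, 9, 17] -> [35, 17, 9, 5, 0, -4, -5, -27, -37, -37] -> [-35, -17, -9, -5, 0, 4, 5, 27, 37, 37] -> [-35, -17] -> -35
  [27, -27, 1, 49, -47, -5] -> [49, 27, 1, -5, -27, -47] -> [-49, -27, -1, 5, 27, 47] -> [-49, -27] -> -49
  [-24, 9, -50, -13] -> [9, -13, -24, -50] -> [-9, 13, 24, 50] -> [-9, 13] -> -9
  [3, 25, -32, 16, -5, -26, 50, -1] -> [50, 25, 16, 3, -1, -5, -26, -32] -> [-50, -25, -16, -3, 1, 5, 26, 32] -> [-50, -25] -> -50

-31; -35; -49; -9; -50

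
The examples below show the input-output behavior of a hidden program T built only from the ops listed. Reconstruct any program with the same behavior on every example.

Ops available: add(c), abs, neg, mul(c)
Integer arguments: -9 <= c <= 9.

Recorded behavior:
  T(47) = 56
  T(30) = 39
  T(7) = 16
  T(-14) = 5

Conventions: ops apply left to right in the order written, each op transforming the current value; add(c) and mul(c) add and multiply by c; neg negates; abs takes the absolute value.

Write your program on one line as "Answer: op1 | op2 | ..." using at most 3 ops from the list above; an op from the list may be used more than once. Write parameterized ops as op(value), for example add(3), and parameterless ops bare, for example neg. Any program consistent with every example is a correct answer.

add(9) | neg | abs

Check, running the answer program on each example:
  47 -> 56 -> -56 -> 56
  30 -> 39 -> -39 -> 39
  7 -> 16 -> -16 -> 16
  -14 -> -5 -> 5 -> 5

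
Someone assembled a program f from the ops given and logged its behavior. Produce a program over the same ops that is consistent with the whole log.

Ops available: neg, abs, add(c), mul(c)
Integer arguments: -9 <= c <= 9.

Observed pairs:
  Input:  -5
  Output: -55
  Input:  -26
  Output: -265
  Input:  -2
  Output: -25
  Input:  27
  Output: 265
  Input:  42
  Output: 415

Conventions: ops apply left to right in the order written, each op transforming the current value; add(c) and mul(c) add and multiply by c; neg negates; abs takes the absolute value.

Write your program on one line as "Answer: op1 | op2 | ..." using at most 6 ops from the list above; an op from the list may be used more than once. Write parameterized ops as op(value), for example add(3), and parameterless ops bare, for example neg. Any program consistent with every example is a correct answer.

mul(2) | add(-5) | add(4) | neg | mul(5) | neg

Check, running the answer program on each example:
  -5 -> -10 -> -15 -> -11 -> 11 -> 55 -> -55
  -26 -> -52 -> -57 -> -53 -> 53 -> 265 -> -265
  -2 -> -4 -> -9 -> -5 -> 5 -> 25 -> -25
  27 -> 54 -> 49 -> 53 -> -53 -> -265 -> 265
  42 -> 84 -> 79 -> 83 -> -83 -> -415 -> 415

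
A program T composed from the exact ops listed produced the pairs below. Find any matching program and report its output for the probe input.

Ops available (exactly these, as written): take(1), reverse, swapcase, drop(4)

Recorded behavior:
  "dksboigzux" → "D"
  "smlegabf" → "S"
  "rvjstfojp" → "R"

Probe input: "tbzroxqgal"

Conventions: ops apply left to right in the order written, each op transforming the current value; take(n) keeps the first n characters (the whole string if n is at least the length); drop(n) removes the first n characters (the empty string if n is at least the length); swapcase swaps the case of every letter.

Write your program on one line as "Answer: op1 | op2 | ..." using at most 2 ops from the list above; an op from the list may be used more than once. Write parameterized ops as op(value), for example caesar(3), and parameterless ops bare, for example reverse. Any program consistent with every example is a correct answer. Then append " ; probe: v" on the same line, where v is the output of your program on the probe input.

take(1) | swapcase ; probe: "T"

Check, running the answer program on each example:
  "dksboigzux" -> "d" -> "D"
  "smlegabf" -> "s" -> "S"
  "rvjstfojp" -> "r" -> "R"
  probe: "tbzroxqgal" -> "t" -> "T"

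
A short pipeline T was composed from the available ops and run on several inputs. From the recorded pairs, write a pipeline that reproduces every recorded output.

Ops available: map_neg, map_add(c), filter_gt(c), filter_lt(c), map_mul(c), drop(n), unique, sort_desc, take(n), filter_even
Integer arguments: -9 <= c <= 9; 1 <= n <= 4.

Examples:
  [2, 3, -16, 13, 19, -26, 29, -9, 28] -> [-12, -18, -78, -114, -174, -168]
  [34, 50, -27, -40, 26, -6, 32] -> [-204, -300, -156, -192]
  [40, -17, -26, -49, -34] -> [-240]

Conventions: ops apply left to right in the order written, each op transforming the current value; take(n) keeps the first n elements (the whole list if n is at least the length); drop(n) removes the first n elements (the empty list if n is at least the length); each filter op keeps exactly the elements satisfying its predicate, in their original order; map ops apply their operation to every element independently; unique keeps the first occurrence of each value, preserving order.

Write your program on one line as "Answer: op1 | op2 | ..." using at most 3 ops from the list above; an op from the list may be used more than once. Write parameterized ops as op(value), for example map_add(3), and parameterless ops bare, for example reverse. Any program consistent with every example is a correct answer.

map_mul(-6) | filter_lt(-7)

Check, running the answer program on each example:
  [2, 3, -16, 13, 19, -26, 29, -9, 28] -> [-12, -18, 96, -78, -114, 156, -174, 54, -168] -> [-12, -18, -78, -114, -174, -168]
  [34, 50, -27, -40, 26, -6, 32] -> [-204, -300, 162, 240, -156, 36, -192] -> [-204, -300, -156, -192]
  [40, -17, -26, -49, -34] -> [-240, 102, 156, 294, 204] -> [-240]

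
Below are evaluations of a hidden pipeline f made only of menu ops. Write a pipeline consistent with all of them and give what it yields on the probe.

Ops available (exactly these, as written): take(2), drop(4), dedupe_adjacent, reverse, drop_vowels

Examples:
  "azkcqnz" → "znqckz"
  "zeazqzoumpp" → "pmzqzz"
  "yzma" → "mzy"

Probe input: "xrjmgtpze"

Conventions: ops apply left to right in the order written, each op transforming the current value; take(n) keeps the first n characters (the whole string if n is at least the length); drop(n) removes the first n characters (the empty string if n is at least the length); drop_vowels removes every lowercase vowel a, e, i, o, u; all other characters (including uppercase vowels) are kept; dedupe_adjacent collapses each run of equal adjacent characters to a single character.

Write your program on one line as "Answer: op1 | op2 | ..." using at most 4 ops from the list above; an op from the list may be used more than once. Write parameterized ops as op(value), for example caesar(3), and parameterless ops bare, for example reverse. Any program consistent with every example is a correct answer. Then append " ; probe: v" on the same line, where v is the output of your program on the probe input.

dedupe_adjacent | reverse | drop_vowels ; probe: "zptgmjrx"

Check, running the answer program on each example:
  "azkcqnz" -> "azkcqnz" -> "znqckza" -> "znqckz"
  "zeazqzoumpp" -> "zeazqzoump" -> "pmuozqzaez" -> "pmzqzz"
  "yzma" -> "yzma" -> "amzy" -> "mzy"
  probe: "xrjmgtpze" -> "xrjmgtpze" -> "ezptgmjrx" -> "zptgmjrx"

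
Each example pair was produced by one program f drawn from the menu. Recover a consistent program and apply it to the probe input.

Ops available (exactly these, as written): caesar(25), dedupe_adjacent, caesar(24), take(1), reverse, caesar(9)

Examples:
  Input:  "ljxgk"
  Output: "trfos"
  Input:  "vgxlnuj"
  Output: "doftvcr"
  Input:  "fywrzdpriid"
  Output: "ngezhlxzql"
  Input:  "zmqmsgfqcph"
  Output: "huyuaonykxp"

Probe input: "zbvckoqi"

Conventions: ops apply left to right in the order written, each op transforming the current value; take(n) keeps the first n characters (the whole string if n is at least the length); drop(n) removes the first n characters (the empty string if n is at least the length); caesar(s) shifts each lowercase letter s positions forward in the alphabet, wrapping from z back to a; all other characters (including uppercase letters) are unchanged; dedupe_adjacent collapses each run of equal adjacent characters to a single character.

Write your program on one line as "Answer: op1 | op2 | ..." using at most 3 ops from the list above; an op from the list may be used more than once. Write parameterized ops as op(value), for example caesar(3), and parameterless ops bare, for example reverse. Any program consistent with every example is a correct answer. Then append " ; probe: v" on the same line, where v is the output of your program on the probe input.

dedupe_adjacent | caesar(9) | caesar(25) ; probe: "hjdkswyq"

Check, running the answer program on each example:
  "ljxgk" -> "ljxgk" -> "usgpt" -> "trfos"
  "vgxlnuj" -> "vgxlnuj" -> "epguwds" -> "doftvcr"
  "fywrzdpriid" -> "fywrzdprid" -> "ohfaimyarm" -> "ngezhlxzql"
  "zmqmsgfqcph" -> "zmqmsgfqcph" -> "ivzvbpozlyq" -> "huyuaonykxp"
  probe: "zbvckoqi" -> "zbvckoqi" -> "ikeltxzr" -> "hjdkswyq"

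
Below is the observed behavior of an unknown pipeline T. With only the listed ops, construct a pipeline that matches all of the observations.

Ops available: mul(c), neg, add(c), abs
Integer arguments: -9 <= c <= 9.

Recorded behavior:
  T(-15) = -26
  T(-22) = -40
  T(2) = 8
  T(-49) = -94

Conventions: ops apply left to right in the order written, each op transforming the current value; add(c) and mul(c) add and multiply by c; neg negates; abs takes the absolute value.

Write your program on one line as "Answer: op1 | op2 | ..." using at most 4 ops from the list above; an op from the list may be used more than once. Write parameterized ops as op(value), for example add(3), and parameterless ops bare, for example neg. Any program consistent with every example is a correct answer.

add(5) | mul(-2) | add(6) | neg

Check, running the answer program on each example:
  -15 -> -10 -> 20 -> 26 -> -26
  -22 -> -17 -> 34 -> 40 -> -40
  2 -> 7 -> -14 -> -8 -> 8
  -49 -> -44 -> 88 -> 94 -> -94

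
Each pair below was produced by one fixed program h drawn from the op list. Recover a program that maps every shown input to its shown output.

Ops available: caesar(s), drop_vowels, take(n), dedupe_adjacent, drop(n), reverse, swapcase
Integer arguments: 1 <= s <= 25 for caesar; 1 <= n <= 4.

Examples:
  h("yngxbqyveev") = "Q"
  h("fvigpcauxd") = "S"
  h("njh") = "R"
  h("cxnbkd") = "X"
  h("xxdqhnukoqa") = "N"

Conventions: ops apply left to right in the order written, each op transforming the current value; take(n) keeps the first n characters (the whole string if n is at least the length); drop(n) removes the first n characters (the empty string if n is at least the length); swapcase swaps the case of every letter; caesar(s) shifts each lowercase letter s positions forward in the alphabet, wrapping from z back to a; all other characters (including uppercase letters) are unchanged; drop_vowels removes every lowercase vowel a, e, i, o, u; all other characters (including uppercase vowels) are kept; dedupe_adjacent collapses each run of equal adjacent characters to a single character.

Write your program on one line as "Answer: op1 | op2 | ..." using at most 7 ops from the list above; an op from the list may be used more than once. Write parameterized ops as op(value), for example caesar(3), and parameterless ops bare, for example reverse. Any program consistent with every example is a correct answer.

caesar(10) | take(3) | drop(1) | reverse | swapcase | take(1)

Check, running the answer program on each example:
  "yngxbqyveev" -> "ixqhlaifoof" -> "ixq" -> "xq" -> "qx" -> "QX" -> "Q"
  "fvigpcauxd" -> "pfsqzmkehn" -> "pfs" -> "fs" -> "sf" -> "SF" -> "S"
  "njh" -> "xtr" -> "xtr" -> "tr" -> "rt" -> "RT" -> "R"
  "cxnbkd" -> "mhxlun" -> "mhx" -> "hx" -> "xh" -> "XH" -> "X"
  "xxdqhnukoqa" -> "hhnarxeuyak" -> "hhn" -> "hn" -> "nh" -> "NH" -> "N"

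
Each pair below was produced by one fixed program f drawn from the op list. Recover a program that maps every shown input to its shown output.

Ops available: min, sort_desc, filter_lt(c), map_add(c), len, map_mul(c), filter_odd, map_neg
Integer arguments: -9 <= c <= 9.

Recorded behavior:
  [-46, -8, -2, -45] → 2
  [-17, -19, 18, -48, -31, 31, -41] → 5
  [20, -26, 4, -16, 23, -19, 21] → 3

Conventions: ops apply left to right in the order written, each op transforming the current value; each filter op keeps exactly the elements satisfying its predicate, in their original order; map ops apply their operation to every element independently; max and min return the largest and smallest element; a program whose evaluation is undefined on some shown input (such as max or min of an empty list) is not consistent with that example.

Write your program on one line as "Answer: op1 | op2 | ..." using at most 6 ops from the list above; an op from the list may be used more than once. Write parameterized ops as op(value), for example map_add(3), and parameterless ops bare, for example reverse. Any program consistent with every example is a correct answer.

map_add(5) | map_add(2) | filter_lt(-7) | map_neg | len

Check, running the answer program on each example:
  [-46, -8, -2, -45] -> [-41, -3, 3, -40] -> [-39, -1, 5, -38] -> [-39, -38] -> [39, 38] -> 2
  [-17, -19, 18, -48, -31, 31, -41] -> [-12, -14, 23, -43, -26, 36, -36] -> [-10, -12, 25, -41, -24, 38, -34] -> [-10, -12, -41, -24, -34] -> [10, 12, 41, 24, 34] -> 5
  [20, -26, 4, -16, 23, -19, 21] -> [25, -21, 9, -11, 28, -14, 26] -> [27, -19, 11, -9, 30, -12, 28] -> [-19, -9, -12] -> [19, 9, 12] -> 3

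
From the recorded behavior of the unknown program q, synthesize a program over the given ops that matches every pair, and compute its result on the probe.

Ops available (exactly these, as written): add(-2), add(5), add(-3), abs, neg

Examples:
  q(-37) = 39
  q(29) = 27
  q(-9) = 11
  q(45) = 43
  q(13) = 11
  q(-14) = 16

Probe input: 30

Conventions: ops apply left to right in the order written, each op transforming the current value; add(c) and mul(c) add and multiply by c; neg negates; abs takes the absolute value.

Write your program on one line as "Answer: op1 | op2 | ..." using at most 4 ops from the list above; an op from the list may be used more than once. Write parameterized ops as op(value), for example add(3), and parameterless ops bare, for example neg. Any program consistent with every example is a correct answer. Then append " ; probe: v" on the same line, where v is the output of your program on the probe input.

add(-2) | neg | abs ; probe: 28

Check, running the answer program on each example:
  -37 -> -39 -> 39 -> 39
  29 -> 27 -> -27 -> 27
  -9 -> -11 -> 11 -> 11
  45 -> 43 -> -43 -> 43
  13 -> 11 -> -11 -> 11
  -14 -> -16 -> 16 -> 16
  probe: 30 -> 28 -> -28 -> 28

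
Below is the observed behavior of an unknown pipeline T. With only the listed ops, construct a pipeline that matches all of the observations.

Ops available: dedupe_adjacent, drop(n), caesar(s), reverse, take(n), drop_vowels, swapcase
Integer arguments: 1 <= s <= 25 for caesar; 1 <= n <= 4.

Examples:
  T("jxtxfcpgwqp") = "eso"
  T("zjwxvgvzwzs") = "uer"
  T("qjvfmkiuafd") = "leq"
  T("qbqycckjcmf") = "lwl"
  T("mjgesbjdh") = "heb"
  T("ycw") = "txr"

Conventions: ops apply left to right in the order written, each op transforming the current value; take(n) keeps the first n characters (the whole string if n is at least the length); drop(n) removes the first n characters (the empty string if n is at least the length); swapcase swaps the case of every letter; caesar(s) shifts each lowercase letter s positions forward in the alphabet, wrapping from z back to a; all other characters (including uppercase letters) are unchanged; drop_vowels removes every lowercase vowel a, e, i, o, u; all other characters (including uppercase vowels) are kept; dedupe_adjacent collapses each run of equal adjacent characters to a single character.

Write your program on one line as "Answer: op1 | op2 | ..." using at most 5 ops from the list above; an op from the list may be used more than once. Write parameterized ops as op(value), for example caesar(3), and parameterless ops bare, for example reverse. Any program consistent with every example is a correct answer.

caesar(20) | caesar(13) | dedupe_adjacent | caesar(14) | take(3)

Check, running the answer program on each example:
  "jxtxfcpgwqp" -> "drnrzwjaqkj" -> "qeaemjwndxw" -> "qeaemjwndxw" -> "esosaxkbrlk" -> "eso"
  "zjwxvgvzwzs" -> "tdqrpaptqtm" -> "gqdecncgdgz" -> "gqdecncgdgz" -> "uersqbqurun" -> "uer"
  "qjvfmkiuafd" -> "kdpzgecouzx" -> "xqcmtrpbhmk" -> "xqcmtrpbhmk" -> "leqahfdpvay" -> "leq"
  "qbqycckjcmf" -> "kvkswwedwgz" -> "xixfjjrqjtm" -> "xixfjrqjtm" -> "lwltxfexha" -> "lwl"
  "mjgesbjdh" -> "gdaymvdxb" -> "tqnlziqko" -> "tqnlziqko" -> "hebznweyc" -> "heb"
  "ycw" -> "swq" -> "fjd" -> "fjd" -> "txr" -> "txr"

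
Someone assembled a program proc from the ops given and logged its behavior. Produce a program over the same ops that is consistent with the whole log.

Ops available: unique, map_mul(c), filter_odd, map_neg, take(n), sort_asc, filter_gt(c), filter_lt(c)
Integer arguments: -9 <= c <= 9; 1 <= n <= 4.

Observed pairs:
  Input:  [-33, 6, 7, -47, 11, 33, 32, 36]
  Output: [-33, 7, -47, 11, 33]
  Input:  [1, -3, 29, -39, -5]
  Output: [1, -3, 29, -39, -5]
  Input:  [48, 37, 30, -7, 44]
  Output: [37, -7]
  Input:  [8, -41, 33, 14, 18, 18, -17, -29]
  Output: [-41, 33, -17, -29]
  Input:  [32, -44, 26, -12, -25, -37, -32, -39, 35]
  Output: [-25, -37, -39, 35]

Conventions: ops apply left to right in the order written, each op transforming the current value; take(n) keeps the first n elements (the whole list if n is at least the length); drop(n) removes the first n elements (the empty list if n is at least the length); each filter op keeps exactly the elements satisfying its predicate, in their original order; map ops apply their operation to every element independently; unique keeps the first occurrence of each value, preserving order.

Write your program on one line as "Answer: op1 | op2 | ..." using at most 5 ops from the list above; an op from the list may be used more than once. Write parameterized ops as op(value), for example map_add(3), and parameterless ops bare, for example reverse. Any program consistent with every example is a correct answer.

unique | map_neg | filter_odd | map_neg

Check, running the answer program on each example:
  [-33, 6, 7, -47, 11, 33, 32, 36] -> [-33, 6, 7, -47, 11, 33, 32, 36] -> [33, -6, -7, 47, -11, -33, -32, -36] -> [33, -7, 47, -11, -33] -> [-33, 7, -47, 11, 33]
  [1, -3, 29, -39, -5] -> [1, -3, 29, -39, -5] -> [-1, 3, -29, 39, 5] -> [-1, 3, -29, 39, 5] -> [1, -3, 29, -39, -5]
  [48, 37, 30, -7, 44] -> [48, 37, 30, -7, 44] -> [-48, -37, -30, 7, -44] -> [-37, 7] -> [37, -7]
  [8, -41, 33, 14, 18, 18, -17, -29] -> [8, -41, 33, 14, 18, -17, -29] -> [-8, 41, -33, -14, -18, 17, 29] -> [41, -33, 17, 29] -> [-41, 33, -17, -29]
  [32, -44, 26, -12, -25, -37, -32, -39, 35] -> [32, -44, 26, -12, -25, -37, -32, -39, 35] -> [-32, 44, -26, 12, 25, 37, 32, 39, -35] -> [25, 37, 39, -35] -> [-25, -37, -39, 35]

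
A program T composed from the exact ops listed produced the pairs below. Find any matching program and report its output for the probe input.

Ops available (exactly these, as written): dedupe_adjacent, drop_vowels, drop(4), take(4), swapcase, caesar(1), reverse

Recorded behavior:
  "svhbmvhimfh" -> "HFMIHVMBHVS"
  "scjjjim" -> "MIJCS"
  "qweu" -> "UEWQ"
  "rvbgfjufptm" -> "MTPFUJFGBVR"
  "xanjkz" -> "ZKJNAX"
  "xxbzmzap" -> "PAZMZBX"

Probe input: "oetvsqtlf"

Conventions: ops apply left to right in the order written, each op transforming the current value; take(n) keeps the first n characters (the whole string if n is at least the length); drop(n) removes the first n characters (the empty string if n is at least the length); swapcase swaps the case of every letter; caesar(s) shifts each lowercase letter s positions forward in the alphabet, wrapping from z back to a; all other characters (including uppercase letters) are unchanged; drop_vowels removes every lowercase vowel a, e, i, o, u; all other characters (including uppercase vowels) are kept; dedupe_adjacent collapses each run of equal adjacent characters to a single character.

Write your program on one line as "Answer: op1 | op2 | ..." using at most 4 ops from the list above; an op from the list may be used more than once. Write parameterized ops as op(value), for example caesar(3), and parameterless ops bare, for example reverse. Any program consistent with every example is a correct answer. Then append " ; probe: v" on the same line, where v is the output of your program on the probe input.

reverse | dedupe_adjacent | swapcase ; probe: "FLTQSVTEO"

Check, running the answer program on each example:
  "svhbmvhimfh" -> "hfmihvmbhvs" -> "hfmihvmbhvs" -> "HFMIHVMBHVS"
  "scjjjim" -> "mijjjcs" -> "mijcs" -> "MIJCS"
  "qweu" -> "uewq" -> "uewq" -> "UEWQ"
  "rvbgfjufptm" -> "mtpfujfgbvr" -> "mtpfujfgbvr" -> "MTPFUJFGBVR"
  "xanjkz" -> "zkjnax" -> "zkjnax" -> "ZKJNAX"
  "xxbzmzap" -> "pazmzbxx" -> "pazmzbx" -> "PAZMZBX"
  probe: "oetvsqtlf" -> "fltqsvteo" -> "fltqsvteo" -> "FLTQSVTEO"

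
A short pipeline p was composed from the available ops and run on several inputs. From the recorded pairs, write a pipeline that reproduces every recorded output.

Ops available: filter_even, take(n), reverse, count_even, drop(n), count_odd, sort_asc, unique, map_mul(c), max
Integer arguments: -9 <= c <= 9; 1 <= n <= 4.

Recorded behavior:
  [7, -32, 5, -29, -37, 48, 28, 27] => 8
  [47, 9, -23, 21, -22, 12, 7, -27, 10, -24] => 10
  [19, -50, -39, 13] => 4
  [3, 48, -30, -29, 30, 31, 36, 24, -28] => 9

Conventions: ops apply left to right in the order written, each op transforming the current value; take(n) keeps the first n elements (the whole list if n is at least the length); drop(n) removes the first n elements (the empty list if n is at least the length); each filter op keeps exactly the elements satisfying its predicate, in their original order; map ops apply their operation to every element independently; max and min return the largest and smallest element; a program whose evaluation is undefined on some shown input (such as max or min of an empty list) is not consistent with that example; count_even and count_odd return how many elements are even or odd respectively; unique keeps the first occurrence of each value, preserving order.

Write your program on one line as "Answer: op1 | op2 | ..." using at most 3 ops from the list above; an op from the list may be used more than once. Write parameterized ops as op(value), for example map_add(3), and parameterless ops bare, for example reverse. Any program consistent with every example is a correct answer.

map_mul(-2) | sort_asc | count_even

Check, running the answer program on each example:
  [7, -32, 5, -29, -37, 48, 28, 27] -> [-14, 64, -10, 58, 74, -96, -56, -54] -> [-96, -56, -54, -14, -10, 58, 64, 74] -> 8
  [47, 9, -23, 21, -22, 12, 7, -27, 10, -24] -> [-94, -18, 46, -42, 44, -24, -14, 54, -20, 48] -> [-94, -42, -24, -20, -18, -14, 44, 46, 48, 54] -> 10
  [19, -50, -39, 13] -> [-38, 100, 78, -26] -> [-38, -26, 78, 100] -> 4
  [3, 48, -30, -29, 30, 31, 36, 24, -28] -> [-6, -96, 60, 58, -60, -62, -72, -48, 56] -> [-96, -72, -62, -60, -48, -6, 56, 58, 60] -> 9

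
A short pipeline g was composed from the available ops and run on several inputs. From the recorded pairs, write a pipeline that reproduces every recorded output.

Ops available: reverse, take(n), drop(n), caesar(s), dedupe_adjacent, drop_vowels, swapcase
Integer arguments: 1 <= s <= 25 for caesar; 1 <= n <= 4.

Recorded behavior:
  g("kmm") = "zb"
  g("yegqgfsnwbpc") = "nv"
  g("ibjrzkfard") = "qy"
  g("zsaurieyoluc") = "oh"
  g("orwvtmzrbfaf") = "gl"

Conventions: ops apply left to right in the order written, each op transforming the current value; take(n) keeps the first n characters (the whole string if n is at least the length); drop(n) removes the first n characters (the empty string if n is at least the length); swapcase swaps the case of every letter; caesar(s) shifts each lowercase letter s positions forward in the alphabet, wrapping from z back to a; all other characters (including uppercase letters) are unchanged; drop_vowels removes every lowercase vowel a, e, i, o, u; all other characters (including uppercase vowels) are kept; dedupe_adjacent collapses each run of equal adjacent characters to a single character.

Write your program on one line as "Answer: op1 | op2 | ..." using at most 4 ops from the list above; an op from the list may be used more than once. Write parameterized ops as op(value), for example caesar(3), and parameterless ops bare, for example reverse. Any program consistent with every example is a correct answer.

drop_vowels | caesar(15) | take(4) | take(2)

Check, running the answer program on each example:
  "kmm" -> "kmm" -> "zbb" -> "zbb" -> "zb"
  "yegqgfsnwbpc" -> "ygqgfsnwbpc" -> "nvfvuhclqer" -> "nvfv" -> "nv"
  "ibjrzkfard" -> "bjrzkfrd" -> "qygozugs" -> "qygo" -> "qy"
  "zsaurieyoluc" -> "zsrylc" -> "ohgnar" -> "ohgn" -> "oh"
  "orwvtmzrbfaf" -> "rwvtmzrbff" -> "glkibogquu" -> "glki" -> "gl"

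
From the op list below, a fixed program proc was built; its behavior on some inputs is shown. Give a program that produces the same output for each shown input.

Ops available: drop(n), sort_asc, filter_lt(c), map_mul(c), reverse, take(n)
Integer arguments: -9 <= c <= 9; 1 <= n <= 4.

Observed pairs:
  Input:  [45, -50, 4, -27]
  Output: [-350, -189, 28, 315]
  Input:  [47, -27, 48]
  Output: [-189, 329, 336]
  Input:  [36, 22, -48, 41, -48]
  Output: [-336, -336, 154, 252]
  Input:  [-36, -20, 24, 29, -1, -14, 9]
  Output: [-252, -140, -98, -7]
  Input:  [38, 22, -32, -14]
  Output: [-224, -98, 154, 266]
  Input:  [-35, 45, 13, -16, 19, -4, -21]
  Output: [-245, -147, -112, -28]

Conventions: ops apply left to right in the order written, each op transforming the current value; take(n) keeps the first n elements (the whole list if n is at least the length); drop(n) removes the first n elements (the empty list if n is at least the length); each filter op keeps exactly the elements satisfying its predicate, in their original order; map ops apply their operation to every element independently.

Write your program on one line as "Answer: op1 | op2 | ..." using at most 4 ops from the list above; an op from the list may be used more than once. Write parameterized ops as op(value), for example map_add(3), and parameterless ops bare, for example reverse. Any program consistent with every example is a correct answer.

reverse | sort_asc | take(4) | map_mul(7)

Check, running the answer program on each example:
  [45, -50, 4, -27] -> [-27, 4, -50, 45] -> [-50, -27, 4, 45] -> [-50, -27, 4, 45] -> [-350, -189, 28, 315]
  [47, -27, 48] -> [48, -27, 47] -> [-27, 47, 48] -> [-27, 47, 48] -> [-189, 329, 336]
  [36, 22, -48, 41, -48] -> [-48, 41, -48, 22, 36] -> [-48, -48, 22, 36, 41] -> [-48, -48, 22, 36] -> [-336, -336, 154, 252]
  [-36, -20, 24, 29, -1, -14, 9] -> [9, -14, -1, 29, 24, -20, -36] -> [-36, -20, -14, -1, 9, 24, 29] -> [-36, -20, -14, -1] -> [-252, -140, -98, -7]
  [38, 22, -32, -14] -> [-14, -32, 22, 38] -> [-32, -14, 22, 38] -> [-32, -14, 22, 38] -> [-224, -98, 154, 266]
  [-35, 45, 13, -16, 19, -4, -21] -> [-21, -4, 19, -16, 13, 45, -35] -> [-35, -21, -16, -4, 13, 19, 45] -> [-35, -21, -16, -4] -> [-245, -147, -112, -28]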